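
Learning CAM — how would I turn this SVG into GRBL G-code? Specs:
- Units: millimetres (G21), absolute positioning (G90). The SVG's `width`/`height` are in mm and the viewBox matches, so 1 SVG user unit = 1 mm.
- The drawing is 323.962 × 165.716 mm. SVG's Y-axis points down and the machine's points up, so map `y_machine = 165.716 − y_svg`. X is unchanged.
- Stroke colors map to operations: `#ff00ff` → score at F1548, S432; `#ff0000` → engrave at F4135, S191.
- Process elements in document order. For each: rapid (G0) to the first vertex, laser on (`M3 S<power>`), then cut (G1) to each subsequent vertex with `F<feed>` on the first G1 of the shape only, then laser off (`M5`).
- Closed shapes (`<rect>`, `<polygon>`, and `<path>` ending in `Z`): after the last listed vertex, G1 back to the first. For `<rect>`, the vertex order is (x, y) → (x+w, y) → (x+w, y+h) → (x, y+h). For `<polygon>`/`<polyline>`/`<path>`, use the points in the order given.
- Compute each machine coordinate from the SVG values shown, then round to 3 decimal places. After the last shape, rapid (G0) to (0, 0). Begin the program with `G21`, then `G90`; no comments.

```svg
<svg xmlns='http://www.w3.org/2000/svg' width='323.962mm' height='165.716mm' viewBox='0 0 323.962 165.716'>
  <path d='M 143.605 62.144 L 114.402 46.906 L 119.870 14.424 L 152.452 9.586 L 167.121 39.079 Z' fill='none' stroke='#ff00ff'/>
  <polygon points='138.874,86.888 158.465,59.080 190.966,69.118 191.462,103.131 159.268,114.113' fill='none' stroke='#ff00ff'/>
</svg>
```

viewBox `0 0 323.962 165.716` with mm width/height → 1 unit = 1 mm. Flip: y_m = 165.716 − y_svg.

**Shape 1** — `<path>` regular polygon, stroke `#ff00ff` → score (S432, F1548). Machine vertices: (143.605,103.572) → (114.402,118.810) → (119.870,151.292) → (152.452,156.130) → (167.121,126.637) → (143.605,103.572). Closed: final G1 returns to the first vertex.

**Shape 2** — `<polygon>` regular polygon, stroke `#ff00ff` → score (S432, F1548). Machine vertices: (138.874,78.828) → (158.465,106.636) → (190.966,96.598) → (191.462,62.585) → (159.268,51.603) → (138.874,78.828). Closed: final G1 returns to the first vertex.

G21
G90
G0 X143.605 Y103.572
M3 S432
G1 X114.402 Y118.810 F1548
G1 X119.870 Y151.292
G1 X152.452 Y156.130
G1 X167.121 Y126.637
G1 X143.605 Y103.572
M5
G0 X138.874 Y78.828
M3 S432
G1 X158.465 Y106.636 F1548
G1 X190.966 Y96.598
G1 X191.462 Y62.585
G1 X159.268 Y51.603
G1 X138.874 Y78.828
M5
G0 X0.000 Y0.000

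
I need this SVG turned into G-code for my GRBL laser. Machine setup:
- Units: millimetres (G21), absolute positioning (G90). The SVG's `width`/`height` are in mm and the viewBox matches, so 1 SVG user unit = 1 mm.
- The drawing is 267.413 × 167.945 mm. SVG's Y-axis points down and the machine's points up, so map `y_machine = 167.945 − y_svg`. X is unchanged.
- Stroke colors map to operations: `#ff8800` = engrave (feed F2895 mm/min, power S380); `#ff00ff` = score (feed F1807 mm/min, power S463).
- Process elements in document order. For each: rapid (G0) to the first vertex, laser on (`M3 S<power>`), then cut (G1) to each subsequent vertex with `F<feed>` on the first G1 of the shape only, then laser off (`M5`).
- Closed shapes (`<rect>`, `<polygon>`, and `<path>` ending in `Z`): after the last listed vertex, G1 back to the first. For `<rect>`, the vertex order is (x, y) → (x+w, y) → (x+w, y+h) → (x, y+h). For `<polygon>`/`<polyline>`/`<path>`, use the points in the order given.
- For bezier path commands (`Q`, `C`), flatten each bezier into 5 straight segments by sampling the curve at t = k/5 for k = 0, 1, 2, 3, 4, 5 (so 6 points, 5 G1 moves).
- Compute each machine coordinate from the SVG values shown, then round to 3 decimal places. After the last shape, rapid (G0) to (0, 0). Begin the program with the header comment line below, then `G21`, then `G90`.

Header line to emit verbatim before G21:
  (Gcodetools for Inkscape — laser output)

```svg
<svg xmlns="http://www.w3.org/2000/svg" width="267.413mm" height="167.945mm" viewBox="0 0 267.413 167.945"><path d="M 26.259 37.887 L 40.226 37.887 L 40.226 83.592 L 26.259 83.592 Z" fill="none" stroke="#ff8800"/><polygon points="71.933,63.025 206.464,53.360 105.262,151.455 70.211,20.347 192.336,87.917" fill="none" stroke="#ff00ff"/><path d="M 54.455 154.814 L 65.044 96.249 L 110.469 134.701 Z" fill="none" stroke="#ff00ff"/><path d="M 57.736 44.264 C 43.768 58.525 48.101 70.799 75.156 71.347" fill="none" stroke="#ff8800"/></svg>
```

1 u = 1 mm; y_m = 167.945 − y.

[1] `<path>` rectangle, #ff8800→engrave S380 F2895: (26.259,130.058) → (40.226,130.058) → (40.226,84.353) → (26.259,84.353) → (26.259,130.058) (closed)

[2] `<polygon>` closed polygon, #ff00ff→score S463 F1807: (71.933,104.920) → (206.464,114.585) → (105.262,16.490) → (70.211,147.598) → (192.336,80.028) → (71.933,104.920) (closed)

[3] `<path>` regular polygon, #ff00ff→score S463 F1807: (54.455,13.131) → (65.044,71.696) → (110.469,33.244) → (54.455,13.131) (closed)

[4] `<path>` cubic bezier, #ff8800→engrave S380 F2895: (57.736,123.681) → (51.587,115.441) → (50.042,108.145) → (53.314,102.261) → (61.614,98.256) → (75.156,96.598)

(Gcodetools for Inkscape — laser output)
G21
G90
G0 X26.259 Y130.058
M3 S380
G1 X40.226 Y130.058 F2895
G1 X40.226 Y84.353
G1 X26.259 Y84.353
G1 X26.259 Y130.058
M5
G0 X71.933 Y104.920
M3 S463
G1 X206.464 Y114.585 F1807
G1 X105.262 Y16.490
G1 X70.211 Y147.598
G1 X192.336 Y80.028
G1 X71.933 Y104.920
M5
G0 X54.455 Y13.131
M3 S463
G1 X65.044 Y71.696 F1807
G1 X110.469 Y33.244
G1 X54.455 Y13.131
M5
G0 X57.736 Y123.681
M3 S380
G1 X51.587 Y115.441 F2895
G1 X50.042 Y108.145
G1 X53.314 Y102.261
G1 X61.614 Y98.256
G1 X75.156 Y96.598
M5
G0 X0.000 Y0.000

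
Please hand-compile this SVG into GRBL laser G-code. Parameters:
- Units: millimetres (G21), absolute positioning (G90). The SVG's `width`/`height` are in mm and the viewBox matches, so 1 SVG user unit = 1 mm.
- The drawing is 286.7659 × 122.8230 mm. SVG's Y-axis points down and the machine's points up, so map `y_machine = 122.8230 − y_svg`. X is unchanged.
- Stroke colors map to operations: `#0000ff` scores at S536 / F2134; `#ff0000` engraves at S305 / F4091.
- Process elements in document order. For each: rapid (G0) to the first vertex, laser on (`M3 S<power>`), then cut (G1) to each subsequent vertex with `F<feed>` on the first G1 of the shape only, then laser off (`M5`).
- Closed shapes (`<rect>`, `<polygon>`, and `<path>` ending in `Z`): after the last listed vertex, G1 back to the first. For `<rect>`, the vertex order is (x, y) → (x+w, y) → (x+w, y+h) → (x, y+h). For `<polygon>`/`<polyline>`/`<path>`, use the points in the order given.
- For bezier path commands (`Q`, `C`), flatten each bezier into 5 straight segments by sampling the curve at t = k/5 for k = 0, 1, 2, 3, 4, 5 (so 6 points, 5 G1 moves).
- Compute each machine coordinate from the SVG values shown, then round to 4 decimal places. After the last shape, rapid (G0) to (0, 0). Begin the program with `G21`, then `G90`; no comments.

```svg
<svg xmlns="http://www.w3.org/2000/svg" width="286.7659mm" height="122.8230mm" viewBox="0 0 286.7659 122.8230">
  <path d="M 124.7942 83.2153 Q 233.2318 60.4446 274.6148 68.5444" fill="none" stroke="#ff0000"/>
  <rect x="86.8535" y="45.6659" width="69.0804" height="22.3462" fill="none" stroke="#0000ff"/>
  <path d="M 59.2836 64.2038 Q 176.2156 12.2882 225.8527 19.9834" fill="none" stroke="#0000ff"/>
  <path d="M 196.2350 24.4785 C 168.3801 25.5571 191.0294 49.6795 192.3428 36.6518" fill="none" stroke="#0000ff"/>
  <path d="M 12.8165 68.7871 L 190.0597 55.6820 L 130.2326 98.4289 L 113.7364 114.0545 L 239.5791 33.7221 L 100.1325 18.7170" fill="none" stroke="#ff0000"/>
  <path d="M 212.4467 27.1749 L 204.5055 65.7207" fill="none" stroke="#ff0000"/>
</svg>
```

G21
G90
G0 X124.7942 Y39.6077
M3 S305
G1 X165.4871 Y47.4812 F4091
G1 X200.8155 Y52.8850
G1 X230.7797 Y55.8192
G1 X255.3794 Y56.2837
G1 X274.6148 Y54.2786
M5
G0 X86.8535 Y77.1571
M3 S536
G1 X155.9339 Y77.1571 F2134
G1 X155.9339 Y54.8109
G1 X86.8535 Y54.8109
G1 X86.8535 Y77.1571
M5
G0 X59.2836 Y58.6192
M3 S536
G1 X103.3646 Y77.0010 F2134
G1 X142.0620 Y90.6140
G1 X175.3758 Y99.4580
G1 X203.3061 Y103.5332
G1 X225.8527 Y102.8396
M5
G0 X196.2350 Y98.3445
M3 S536
G1 X185.0078 Y95.4136 F2134
G1 X182.4534 Y89.8416
G1 X185.1233 Y84.5176
G1 X189.5692 Y82.3310
G1 X192.3428 Y86.1712
M5
G0 X12.8165 Y54.0359
M3 S305
G1 X190.0597 Y67.1410 F4091
G1 X130.2326 Y24.3941
G1 X113.7364 Y8.7685
G1 X239.5791 Y89.1009
G1 X100.1325 Y104.1060
M5
G0 X212.4467 Y95.6481
M3 S305
G1 X204.5055 Y57.1023 F4091
M5
G0 X0.0000 Y0.0000

1 u = 1 mm; y_m = 122.8230 − y.

[1] `<path>` quadratic bezier, #ff0000→engrave S305 F4091: (124.7942,39.6077) → (165.4871,47.4812) → (200.8155,52.8850) → (230.7797,55.8192) → (255.3794,56.2837) → (274.6148,54.2786)

[2] `<rect>` rectangle, #0000ff→score S536 F2134: (86.8535,77.1571) → (155.9339,77.1571) → (155.9339,54.8109) → (86.8535,54.8109) → (86.8535,77.1571) (closed)

[3] `<path>` quadratic bezier, #0000ff→score S536 F2134: (59.2836,58.6192) → (103.3646,77.0010) → (142.0620,90.6140) → (175.3758,99.4580) → (203.3061,103.5332) → (225.8527,102.8396)

[4] `<path>` cubic bezier, #0000ff→score S536 F2134: (196.2350,98.3445) → (185.0078,95.4136) → (182.4534,89.8416) → (185.1233,84.5176) → (189.5692,82.3310) → (192.3428,86.1712)

[5] `<path>` open polyline, #ff0000→engrave S305 F4091: (12.8165,54.0359) → (190.0597,67.1410) → (130.2326,24.3941) → (113.7364,8.7685) → (239.5791,89.1009) → (100.1325,104.1060)

[6] `<path>` line segment, #ff0000→engrave S305 F4091: (212.4467,95.6481) → (204.5055,57.1023)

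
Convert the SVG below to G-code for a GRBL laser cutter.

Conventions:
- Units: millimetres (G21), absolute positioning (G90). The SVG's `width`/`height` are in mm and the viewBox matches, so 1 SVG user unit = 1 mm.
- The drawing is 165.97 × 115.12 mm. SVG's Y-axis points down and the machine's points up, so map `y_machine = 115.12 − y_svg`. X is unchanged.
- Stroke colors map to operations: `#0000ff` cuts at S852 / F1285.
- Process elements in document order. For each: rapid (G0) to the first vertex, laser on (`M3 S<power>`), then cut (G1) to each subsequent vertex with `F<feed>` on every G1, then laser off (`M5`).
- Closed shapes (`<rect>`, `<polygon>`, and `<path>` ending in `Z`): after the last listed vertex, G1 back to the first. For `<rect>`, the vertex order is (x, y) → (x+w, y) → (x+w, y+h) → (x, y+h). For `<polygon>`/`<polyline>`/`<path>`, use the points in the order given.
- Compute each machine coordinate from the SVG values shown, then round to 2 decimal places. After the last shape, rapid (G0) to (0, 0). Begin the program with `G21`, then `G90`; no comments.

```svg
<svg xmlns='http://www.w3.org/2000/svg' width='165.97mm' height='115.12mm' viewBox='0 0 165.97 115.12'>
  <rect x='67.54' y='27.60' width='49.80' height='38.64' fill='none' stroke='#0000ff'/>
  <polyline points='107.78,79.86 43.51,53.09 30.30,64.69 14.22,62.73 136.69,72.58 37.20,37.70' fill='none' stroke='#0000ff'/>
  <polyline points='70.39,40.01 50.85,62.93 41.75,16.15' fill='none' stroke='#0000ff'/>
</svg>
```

Since the viewBox matches the mm dimensions, user units are millimetres directly. The only transform is the Y-flip y_m = 115.12 − y_svg.

Shape 1 is a rectangle drawn with `<rect>`. Its stroke #0000ff means cut at S852, F1285. After flipping Y the toolpath is (67.54,87.52) → (117.34,87.52) → (117.34,48.88) → (67.54,48.88) → (67.54,87.52), returning to the start.

Shape 2 is a open polyline drawn with `<polyline>`. Its stroke #0000ff means cut at S852, F1285. After flipping Y the toolpath is (107.78,35.26) → (43.51,62.03) → (30.30,50.43) → (14.22,52.39) → (136.69,42.54) → (37.20,77.42).

Shape 3 is a open polyline drawn with `<polyline>`. Its stroke #0000ff means cut at S852, F1285. After flipping Y the toolpath is (70.39,75.11) → (50.85,52.19) → (41.75,98.97).

G21
G90
G0 X67.54 Y87.52
M3 S852
G1 X117.34 Y87.52 F1285
G1 X117.34 Y48.88 F1285
G1 X67.54 Y48.88 F1285
G1 X67.54 Y87.52 F1285
M5
G0 X107.78 Y35.26
M3 S852
G1 X43.51 Y62.03 F1285
G1 X30.30 Y50.43 F1285
G1 X14.22 Y52.39 F1285
G1 X136.69 Y42.54 F1285
G1 X37.20 Y77.42 F1285
M5
G0 X70.39 Y75.11
M3 S852
G1 X50.85 Y52.19 F1285
G1 X41.75 Y98.97 F1285
M5
G0 X0.00 Y0.00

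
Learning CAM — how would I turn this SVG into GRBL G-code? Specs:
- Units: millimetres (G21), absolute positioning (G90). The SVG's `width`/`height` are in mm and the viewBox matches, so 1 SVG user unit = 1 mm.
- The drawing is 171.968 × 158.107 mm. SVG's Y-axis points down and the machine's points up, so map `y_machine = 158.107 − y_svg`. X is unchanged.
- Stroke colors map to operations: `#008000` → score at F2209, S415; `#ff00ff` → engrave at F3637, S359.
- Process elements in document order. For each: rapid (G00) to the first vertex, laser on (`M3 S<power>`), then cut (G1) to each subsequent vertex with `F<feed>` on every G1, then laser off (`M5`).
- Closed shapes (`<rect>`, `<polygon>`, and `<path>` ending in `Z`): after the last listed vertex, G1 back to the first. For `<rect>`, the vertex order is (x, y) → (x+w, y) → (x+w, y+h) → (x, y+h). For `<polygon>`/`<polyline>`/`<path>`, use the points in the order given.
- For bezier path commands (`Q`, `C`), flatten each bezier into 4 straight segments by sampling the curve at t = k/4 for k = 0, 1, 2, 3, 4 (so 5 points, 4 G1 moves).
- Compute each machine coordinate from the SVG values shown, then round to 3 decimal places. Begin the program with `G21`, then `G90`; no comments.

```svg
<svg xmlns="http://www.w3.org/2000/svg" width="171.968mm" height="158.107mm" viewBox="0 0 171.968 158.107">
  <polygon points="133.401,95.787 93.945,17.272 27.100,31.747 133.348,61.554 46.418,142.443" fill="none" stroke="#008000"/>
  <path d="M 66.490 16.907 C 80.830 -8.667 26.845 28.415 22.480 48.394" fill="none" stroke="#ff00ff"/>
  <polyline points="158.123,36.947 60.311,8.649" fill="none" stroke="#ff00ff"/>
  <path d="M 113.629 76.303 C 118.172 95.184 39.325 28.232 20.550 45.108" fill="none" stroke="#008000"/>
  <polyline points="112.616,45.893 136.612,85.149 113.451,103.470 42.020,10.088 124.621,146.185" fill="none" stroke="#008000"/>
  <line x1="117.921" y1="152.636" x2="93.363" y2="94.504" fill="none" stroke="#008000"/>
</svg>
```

Since the viewBox matches the mm dimensions, user units are millimetres directly. The only transform is the Y-flip y_m = 158.107 − y_svg.

Shape 1 is a closed polygon drawn with `<polygon>`. Its stroke #008000 means score at S415, F2209. After flipping Y the toolpath is (133.401,62.320) → (93.945,140.835) → (27.100,126.360) → (133.348,96.553) → (46.418,15.664) → (133.401,62.320), returning to the start.

Shape 2 is a cubic bezier drawn with `<path>`. Its stroke #ff00ff means engrave at S359, F3637. After flipping Y the toolpath is (66.490,141.200) → (66.277,149.879) → (51.499,142.539) → (33.215,126.658) → (22.480,109.713).

Shape 3 is a line segment drawn with `<polyline>`. Its stroke #ff00ff means engrave at S359, F3637. After flipping Y the toolpath is (158.123,121.160) → (60.311,149.458).

Shape 4 is a cubic bezier drawn with `<path>`. Its stroke #008000 means score at S415, F2209. After flipping Y the toolpath is (113.629,81.804) → (103.642,81.086) → (75.834,96.650) → (43.653,112.589) → (20.550,112.999).

Shape 5 is a open polyline drawn with `<polyline>`. Its stroke #008000 means score at S415, F2209. After flipping Y the toolpath is (112.616,112.214) → (136.612,72.958) → (113.451,54.637) → (42.020,148.019) → (124.621,11.922).

Shape 6 is a line segment drawn with `<line>`. Its stroke #008000 means score at S415, F2209. After flipping Y the toolpath is (117.921,5.471) → (93.363,63.603).

G21
G90
G00 X133.401 Y62.320
M3 S415
G1 X93.945 Y140.835 F2209
G1 X27.100 Y126.360 F2209
G1 X133.348 Y96.553 F2209
G1 X46.418 Y15.664 F2209
G1 X133.401 Y62.320 F2209
M5
G00 X66.490 Y141.200
M3 S359
G1 X66.277 Y149.879 F3637
G1 X51.499 Y142.539 F3637
G1 X33.215 Y126.658 F3637
G1 X22.480 Y109.713 F3637
M5
G00 X158.123 Y121.160
M3 S359
G1 X60.311 Y149.458 F3637
M5
G00 X113.629 Y81.804
M3 S415
G1 X103.642 Y81.086 F2209
G1 X75.834 Y96.650 F2209
G1 X43.653 Y112.589 F2209
G1 X20.550 Y112.999 F2209
M5
G00 X112.616 Y112.214
M3 S415
G1 X136.612 Y72.958 F2209
G1 X113.451 Y54.637 F2209
G1 X42.020 Y148.019 F2209
G1 X124.621 Y11.922 F2209
M5
G00 X117.921 Y5.471
M3 S415
G1 X93.363 Y63.603 F2209
M5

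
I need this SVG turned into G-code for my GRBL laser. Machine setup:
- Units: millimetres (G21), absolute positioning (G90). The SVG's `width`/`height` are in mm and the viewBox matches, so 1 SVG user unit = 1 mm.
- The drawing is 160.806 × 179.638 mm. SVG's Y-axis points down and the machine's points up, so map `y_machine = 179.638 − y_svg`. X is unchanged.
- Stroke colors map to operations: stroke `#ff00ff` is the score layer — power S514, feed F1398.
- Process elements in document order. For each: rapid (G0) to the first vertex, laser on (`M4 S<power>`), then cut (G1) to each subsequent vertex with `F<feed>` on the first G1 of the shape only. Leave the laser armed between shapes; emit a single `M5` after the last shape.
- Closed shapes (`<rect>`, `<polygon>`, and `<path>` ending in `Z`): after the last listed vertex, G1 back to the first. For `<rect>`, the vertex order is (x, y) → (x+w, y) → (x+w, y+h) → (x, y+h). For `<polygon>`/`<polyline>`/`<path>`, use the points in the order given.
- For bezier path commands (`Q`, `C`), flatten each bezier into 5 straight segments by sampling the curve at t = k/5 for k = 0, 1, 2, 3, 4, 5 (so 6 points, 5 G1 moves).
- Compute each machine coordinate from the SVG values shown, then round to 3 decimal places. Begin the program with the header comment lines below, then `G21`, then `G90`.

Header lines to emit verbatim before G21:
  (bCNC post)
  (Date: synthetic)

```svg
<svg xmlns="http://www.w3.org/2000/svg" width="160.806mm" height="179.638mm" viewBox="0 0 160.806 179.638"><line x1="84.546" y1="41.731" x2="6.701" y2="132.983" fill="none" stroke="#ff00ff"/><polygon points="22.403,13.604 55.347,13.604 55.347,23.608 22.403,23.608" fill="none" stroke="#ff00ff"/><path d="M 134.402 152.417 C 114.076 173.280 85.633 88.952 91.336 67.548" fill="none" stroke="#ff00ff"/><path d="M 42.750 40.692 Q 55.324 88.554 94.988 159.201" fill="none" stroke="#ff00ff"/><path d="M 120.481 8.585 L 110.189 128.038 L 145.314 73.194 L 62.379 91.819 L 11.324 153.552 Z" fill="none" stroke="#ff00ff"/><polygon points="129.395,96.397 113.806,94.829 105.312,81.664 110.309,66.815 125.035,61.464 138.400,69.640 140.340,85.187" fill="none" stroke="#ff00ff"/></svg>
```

(bCNC post)
(Date: synthetic)
G21
G90
G0 X84.546 Y137.907
M4 S514
G1 X6.701 Y46.655 F1398
G0 X22.403 Y166.034
M4 S514
G1 X55.347 Y166.034 F1398
G1 X55.347 Y156.030
G1 X22.403 Y156.030
G1 X22.403 Y166.034
G0 X134.402 Y27.221
M4 S514
G1 X121.570 Y25.981 F1398
G1 X108.819 Y41.918
G1 X98.178 Y66.961
G1 X91.674 Y93.042
G1 X91.336 Y112.090
G0 X42.750 Y138.946
M4 S514
G1 X48.863 Y118.890 F1398
G1 X57.144 Y97.011
G1 X67.591 Y73.309
G1 X80.206 Y47.784
G1 X94.988 Y20.437
G0 X120.481 Y171.053
M4 S514
G1 X110.189 Y51.600 F1398
G1 X145.314 Y106.444
G1 X62.379 Y87.819
G1 X11.324 Y26.086
G1 X120.481 Y171.053
G0 X129.395 Y83.241
M4 S514
G1 X113.806 Y84.809 F1398
G1 X105.312 Y97.974
G1 X110.309 Y112.823
G1 X125.035 Y118.174
G1 X138.400 Y109.998
G1 X140.340 Y94.451
G1 X129.395 Y83.241
M5

1 u = 1 mm; y_m = 179.638 − y.

[1] `<line>` line segment, #ff00ff→score S514 F1398: (84.546,137.907) → (6.701,46.655)

[2] `<polygon>` rectangle, #ff00ff→score S514 F1398: (22.403,166.034) → (55.347,166.034) → (55.347,156.030) → (22.403,156.030) → (22.403,166.034) (closed)

[3] `<path>` cubic bezier, #ff00ff→score S514 F1398: (134.402,27.221) → (121.570,25.981) → (108.819,41.918) → (98.178,66.961) → (91.674,93.042) → (91.336,112.090)

[4] `<path>` quadratic bezier, #ff00ff→score S514 F1398: (42.750,138.946) → (48.863,118.890) → (57.144,97.011) → (67.591,73.309) → (80.206,47.784) → (94.988,20.437)

[5] `<path>` closed polygon, #ff00ff→score S514 F1398: (120.481,171.053) → (110.189,51.600) → (145.314,106.444) → (62.379,87.819) → (11.324,26.086) → (120.481,171.053) (closed)

[6] `<polygon>` regular polygon, #ff00ff→score S514 F1398: (129.395,83.241) → (113.806,84.809) → (105.312,97.974) → (110.309,112.823) → (125.035,118.174) → (138.400,109.998) → (140.340,94.451) → (129.395,83.241) (closed)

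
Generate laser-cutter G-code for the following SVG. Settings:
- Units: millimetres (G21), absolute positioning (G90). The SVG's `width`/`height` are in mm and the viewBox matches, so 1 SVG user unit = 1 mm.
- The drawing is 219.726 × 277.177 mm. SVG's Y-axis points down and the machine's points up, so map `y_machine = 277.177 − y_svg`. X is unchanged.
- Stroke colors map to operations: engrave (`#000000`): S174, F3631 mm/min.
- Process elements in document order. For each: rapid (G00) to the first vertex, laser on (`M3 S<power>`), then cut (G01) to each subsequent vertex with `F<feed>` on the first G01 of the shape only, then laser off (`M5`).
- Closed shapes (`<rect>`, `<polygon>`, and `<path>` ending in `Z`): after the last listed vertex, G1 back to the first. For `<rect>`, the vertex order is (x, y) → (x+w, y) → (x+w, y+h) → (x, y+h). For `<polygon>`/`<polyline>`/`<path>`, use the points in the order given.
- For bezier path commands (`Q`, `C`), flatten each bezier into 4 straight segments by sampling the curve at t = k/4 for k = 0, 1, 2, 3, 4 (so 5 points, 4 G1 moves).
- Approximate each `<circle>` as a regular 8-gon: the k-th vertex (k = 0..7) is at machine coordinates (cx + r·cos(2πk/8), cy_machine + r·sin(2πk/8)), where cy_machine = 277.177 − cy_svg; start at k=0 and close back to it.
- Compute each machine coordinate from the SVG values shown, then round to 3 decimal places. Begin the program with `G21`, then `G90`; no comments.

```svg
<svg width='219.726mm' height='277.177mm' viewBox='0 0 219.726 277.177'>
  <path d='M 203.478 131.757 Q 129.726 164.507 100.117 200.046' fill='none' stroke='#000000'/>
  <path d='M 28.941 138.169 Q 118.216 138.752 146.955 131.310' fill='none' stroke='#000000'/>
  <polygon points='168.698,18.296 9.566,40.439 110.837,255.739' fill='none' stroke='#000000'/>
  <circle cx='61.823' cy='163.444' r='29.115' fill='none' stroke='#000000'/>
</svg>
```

G21
G90
G00 X203.478 Y145.420
M3 S174
G01 X169.361 Y128.871 F3631
G01 X140.762 Y111.973
G01 X117.680 Y94.726
G01 X100.117 Y77.131
M5
G00 X28.941 Y139.008
M3 S174
G01 X69.795 Y139.218 F3631
G01 X103.082 Y140.431
G01 X128.802 Y142.648
G01 X146.955 Y145.867
M5
G00 X168.698 Y258.881
M3 S174
G01 X9.566 Y236.738 F3631
G01 X110.837 Y21.438
G01 X168.698 Y258.881
M5
G00 X90.938 Y113.733
M3 S174
G01 X82.410 Y134.320 F3631
G01 X61.823 Y142.848
G01 X41.236 Y134.320
G01 X32.708 Y113.733
G01 X41.236 Y93.146
G01 X61.823 Y84.618
G01 X82.410 Y93.146
G01 X90.938 Y113.733
M5

1 u = 1 mm; y_m = 277.177 − y.

[1] `<path>` quadratic bezier, #000000→engrave S174 F3631: (203.478,145.420) → (169.361,128.871) → (140.762,111.973) → (117.680,94.726) → (100.117,77.131)

[2] `<path>` quadratic bezier, #000000→engrave S174 F3631: (28.941,139.008) → (69.795,139.218) → (103.082,140.431) → (128.802,142.648) → (146.955,145.867)

[3] `<polygon>` closed polygon, #000000→engrave S174 F3631: (168.698,258.881) → (9.566,236.738) → (110.837,21.438) → (168.698,258.881) (closed)

[4] `<circle>` circle, #000000→engrave S174 F3631: (90.938,113.733) → (82.410,134.320) → (61.823,142.848) → (41.236,134.320) → (32.708,113.733) → (41.236,93.146) → (61.823,84.618) → (82.410,93.146) → (90.938,113.733) (closed)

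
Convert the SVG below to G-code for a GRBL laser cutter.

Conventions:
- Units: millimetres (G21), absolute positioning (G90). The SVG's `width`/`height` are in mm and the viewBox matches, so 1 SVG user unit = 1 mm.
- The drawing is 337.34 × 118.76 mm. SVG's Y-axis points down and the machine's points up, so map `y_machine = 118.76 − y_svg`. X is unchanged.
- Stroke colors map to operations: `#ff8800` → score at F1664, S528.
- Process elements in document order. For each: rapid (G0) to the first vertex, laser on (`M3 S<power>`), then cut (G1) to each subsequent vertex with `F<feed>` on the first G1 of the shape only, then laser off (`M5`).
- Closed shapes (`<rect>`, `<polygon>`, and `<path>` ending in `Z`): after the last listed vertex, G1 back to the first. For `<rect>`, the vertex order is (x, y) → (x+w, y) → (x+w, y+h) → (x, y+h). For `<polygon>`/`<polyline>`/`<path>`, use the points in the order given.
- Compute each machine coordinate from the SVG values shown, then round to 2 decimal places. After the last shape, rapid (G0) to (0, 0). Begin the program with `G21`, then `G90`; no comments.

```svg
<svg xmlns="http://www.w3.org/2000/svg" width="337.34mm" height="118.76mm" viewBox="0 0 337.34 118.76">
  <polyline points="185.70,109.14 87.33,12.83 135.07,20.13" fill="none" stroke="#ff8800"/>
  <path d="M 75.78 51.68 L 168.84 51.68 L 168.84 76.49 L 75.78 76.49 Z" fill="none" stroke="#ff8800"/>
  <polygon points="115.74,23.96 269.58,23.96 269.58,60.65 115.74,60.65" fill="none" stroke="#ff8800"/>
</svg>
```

G21
G90
G0 X185.70 Y9.62
M3 S528
G1 X87.33 Y105.93 F1664
G1 X135.07 Y98.63
M5
G0 X75.78 Y67.08
M3 S528
G1 X168.84 Y67.08 F1664
G1 X168.84 Y42.27
G1 X75.78 Y42.27
G1 X75.78 Y67.08
M5
G0 X115.74 Y94.80
M3 S528
G1 X269.58 Y94.80 F1664
G1 X269.58 Y58.11
G1 X115.74 Y58.11
G1 X115.74 Y94.80
M5
G0 X0.00 Y0.00

Since the viewBox matches the mm dimensions, user units are millimetres directly. The only transform is the Y-flip y_m = 118.76 − y_svg.

Shape 1 is a open polyline drawn with `<polyline>`. Its stroke #ff8800 means score at S528, F1664. After flipping Y the toolpath is (185.70,9.62) → (87.33,105.93) → (135.07,98.63).

Shape 2 is a rectangle drawn with `<path>`. Its stroke #ff8800 means score at S528, F1664. After flipping Y the toolpath is (75.78,67.08) → (168.84,67.08) → (168.84,42.27) → (75.78,42.27) → (75.78,67.08), returning to the start.

Shape 3 is a rectangle drawn with `<polygon>`. Its stroke #ff8800 means score at S528, F1664. After flipping Y the toolpath is (115.74,94.80) → (269.58,94.80) → (269.58,58.11) → (115.74,58.11) → (115.74,94.80), returning to the start.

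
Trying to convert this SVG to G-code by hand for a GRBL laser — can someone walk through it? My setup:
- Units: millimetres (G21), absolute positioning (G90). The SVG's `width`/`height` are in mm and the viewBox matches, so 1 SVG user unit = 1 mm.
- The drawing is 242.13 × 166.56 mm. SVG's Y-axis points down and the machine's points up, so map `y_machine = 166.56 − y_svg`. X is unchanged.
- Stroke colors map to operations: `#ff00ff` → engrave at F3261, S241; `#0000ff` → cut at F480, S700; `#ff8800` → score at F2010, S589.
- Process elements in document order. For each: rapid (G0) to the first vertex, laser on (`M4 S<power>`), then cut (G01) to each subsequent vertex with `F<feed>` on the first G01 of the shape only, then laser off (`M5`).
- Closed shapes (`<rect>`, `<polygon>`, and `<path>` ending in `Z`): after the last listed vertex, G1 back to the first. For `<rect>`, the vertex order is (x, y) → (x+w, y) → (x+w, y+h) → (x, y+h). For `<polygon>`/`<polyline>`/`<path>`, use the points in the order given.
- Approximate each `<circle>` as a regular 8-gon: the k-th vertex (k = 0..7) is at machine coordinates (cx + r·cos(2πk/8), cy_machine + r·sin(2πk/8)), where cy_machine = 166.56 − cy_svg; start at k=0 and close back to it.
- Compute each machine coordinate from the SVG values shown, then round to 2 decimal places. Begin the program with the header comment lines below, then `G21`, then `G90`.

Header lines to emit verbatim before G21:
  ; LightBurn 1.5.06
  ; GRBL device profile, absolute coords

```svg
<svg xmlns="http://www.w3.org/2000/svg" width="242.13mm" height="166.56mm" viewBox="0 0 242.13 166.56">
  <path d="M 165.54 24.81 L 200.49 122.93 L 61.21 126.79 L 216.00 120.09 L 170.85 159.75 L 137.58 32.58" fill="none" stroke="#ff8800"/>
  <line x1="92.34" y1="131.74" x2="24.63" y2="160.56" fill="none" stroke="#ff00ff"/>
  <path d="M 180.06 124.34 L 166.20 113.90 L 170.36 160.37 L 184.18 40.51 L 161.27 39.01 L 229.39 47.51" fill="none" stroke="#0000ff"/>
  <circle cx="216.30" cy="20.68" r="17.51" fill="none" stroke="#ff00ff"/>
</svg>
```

; LightBurn 1.5.06
; GRBL device profile, absolute coords
G21
G90
G0 X165.54 Y141.75
M4 S589
G01 X200.49 Y43.63 F2010
G01 X61.21 Y39.77
G01 X216.00 Y46.47
G01 X170.85 Y6.81
G01 X137.58 Y133.98
M5
G0 X92.34 Y34.82
M4 S241
G01 X24.63 Y6.00 F3261
M5
G0 X180.06 Y42.22
M4 S700
G01 X166.20 Y52.66 F480
G01 X170.36 Y6.19
G01 X184.18 Y126.05
G01 X161.27 Y127.55
G01 X229.39 Y119.05
M5
G0 X233.81 Y145.88
M4 S241
G01 X228.68 Y158.26 F3261
G01 X216.30 Y163.39
G01 X203.92 Y158.26
G01 X198.79 Y145.88
G01 X203.92 Y133.50
G01 X216.30 Y128.37
G01 X228.68 Y133.50
G01 X233.81 Y145.88
M5

viewBox `0 0 242.13 166.56` with mm width/height → 1 unit = 1 mm. Flip: y_m = 166.56 − y_svg.

**Shape 1** — `<path>` open polyline, stroke `#ff8800` → score (S589, F2010). Machine vertices: (165.54,141.75) → (200.49,43.63) → (61.21,39.77) → (216.00,46.47) → (170.85,6.81) → (137.58,133.98). Open path.

**Shape 2** — `<line>` line segment, stroke `#ff00ff` → engrave (S241, F3261). Machine vertices: (92.34,34.82) → (24.63,6.00). Open path.

**Shape 3** — `<path>` open polyline, stroke `#0000ff` → cut (S700, F480). Machine vertices: (180.06,42.22) → (166.20,52.66) → (170.36,6.19) → (184.18,126.05) → (161.27,127.55) → (229.39,119.05). Open path.

**Shape 4** — `<circle>` circle, stroke `#ff00ff` → engrave (S241, F3261). Machine vertices: (233.81,145.88) → (228.68,158.26) → (216.30,163.39) → (203.92,158.26) → (198.79,145.88) → (203.92,133.50) → (216.30,128.37) → (228.68,133.50) → (233.81,145.88). Closed: final G1 returns to the first vertex.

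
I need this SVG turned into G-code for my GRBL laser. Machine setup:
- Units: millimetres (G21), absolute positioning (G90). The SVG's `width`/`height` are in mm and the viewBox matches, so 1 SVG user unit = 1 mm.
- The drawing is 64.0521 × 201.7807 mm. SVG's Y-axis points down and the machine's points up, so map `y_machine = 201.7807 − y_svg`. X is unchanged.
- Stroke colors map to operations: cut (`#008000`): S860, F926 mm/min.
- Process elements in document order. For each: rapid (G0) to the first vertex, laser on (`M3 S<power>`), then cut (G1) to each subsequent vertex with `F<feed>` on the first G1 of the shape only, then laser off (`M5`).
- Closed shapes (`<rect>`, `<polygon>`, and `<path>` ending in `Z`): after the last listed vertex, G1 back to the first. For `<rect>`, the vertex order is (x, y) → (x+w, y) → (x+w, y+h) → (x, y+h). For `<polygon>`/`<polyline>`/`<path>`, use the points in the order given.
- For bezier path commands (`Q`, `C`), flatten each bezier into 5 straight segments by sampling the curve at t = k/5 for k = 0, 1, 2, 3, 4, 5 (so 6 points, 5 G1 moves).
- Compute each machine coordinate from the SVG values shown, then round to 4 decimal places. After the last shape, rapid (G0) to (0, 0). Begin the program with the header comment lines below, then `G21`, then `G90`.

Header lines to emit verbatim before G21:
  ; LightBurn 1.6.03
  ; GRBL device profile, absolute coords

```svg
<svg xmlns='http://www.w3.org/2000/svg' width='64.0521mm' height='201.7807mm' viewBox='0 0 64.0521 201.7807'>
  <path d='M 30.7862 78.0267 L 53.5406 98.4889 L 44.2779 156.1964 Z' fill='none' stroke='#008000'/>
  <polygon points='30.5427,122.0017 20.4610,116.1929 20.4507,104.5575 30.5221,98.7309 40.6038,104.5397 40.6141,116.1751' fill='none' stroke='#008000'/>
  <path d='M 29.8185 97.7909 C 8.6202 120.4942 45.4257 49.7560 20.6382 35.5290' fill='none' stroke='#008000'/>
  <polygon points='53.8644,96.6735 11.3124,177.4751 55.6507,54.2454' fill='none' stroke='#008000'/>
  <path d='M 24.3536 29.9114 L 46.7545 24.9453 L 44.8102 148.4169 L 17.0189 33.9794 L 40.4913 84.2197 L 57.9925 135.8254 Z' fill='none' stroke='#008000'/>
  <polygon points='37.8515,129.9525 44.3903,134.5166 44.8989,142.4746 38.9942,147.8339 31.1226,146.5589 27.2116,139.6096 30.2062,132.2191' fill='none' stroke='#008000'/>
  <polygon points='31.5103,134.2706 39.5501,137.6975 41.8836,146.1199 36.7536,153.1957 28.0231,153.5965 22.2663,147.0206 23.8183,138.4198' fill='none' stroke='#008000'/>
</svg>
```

Since the viewBox matches the mm dimensions, user units are millimetres directly. The only transform is the Y-flip y_m = 201.7807 − y_svg.

Shape 1 is a closed polygon drawn with `<path>`. Its stroke #008000 means cut at S860, F926. After flipping Y the toolpath is (30.7862,123.7540) → (53.5406,103.2918) → (44.2779,45.5843) → (30.7862,123.7540), returning to the start.

Shape 2 is a regular polygon drawn with `<polygon>`. Its stroke #008000 means cut at S860, F926. After flipping Y the toolpath is (30.5427,79.7790) → (20.4610,85.5878) → (20.4507,97.2232) → (30.5221,103.0498) → (40.6038,97.2410) → (40.6141,85.6056) → (30.5427,79.7790), returning to the start.

Shape 3 is a cubic bezier drawn with `<path>`. Its stroke #008000 means cut at S860, F926. After flipping Y the toolpath is (29.8185,103.9898) → (23.1032,100.3812) → (24.5682,112.0008) → (28.4728,131.6509) → (29.0763,152.1338) → (20.6382,166.2517).

Shape 4 is a closed polygon drawn with `<polygon>`. Its stroke #008000 means cut at S860, F926. After flipping Y the toolpath is (53.8644,105.1072) → (11.3124,24.3056) → (55.6507,147.5353) → (53.8644,105.1072), returning to the start.

Shape 5 is a closed polygon drawn with `<path>`. Its stroke #008000 means cut at S860, F926. After flipping Y the toolpath is (24.3536,171.8693) → (46.7545,176.8354) → (44.8102,53.3638) → (17.0189,167.8013) → (40.4913,117.5610) → (57.9925,65.9553) → (24.3536,171.8693), returning to the start.

Shape 6 is a regular polygon drawn with `<polygon>`. Its stroke #008000 means cut at S860, F926. After flipping Y the toolpath is (37.8515,71.8282) → (44.3903,67.2641) → (44.8989,59.3061) → (38.9942,53.9468) → (31.1226,55.2218) → (27.2116,62.1711) → (30.2062,69.5616) → (37.8515,71.8282), returning to the start.

Shape 7 is a regular polygon drawn with `<polygon>`. Its stroke #008000 means cut at S860, F926. After flipping Y the toolpath is (31.5103,67.5101) → (39.5501,64.0832) → (41.8836,55.6608) → (36.7536,48.5850) → (28.0231,48.1842) → (22.2663,54.7601) → (23.8183,63.3609) → (31.5103,67.5101), returning to the start.

; LightBurn 1.6.03
; GRBL device profile, absolute coords
G21
G90
G0 X30.7862 Y123.7540
M3 S860
G1 X53.5406 Y103.2918 F926
G1 X44.2779 Y45.5843
G1 X30.7862 Y123.7540
M5
G0 X30.5427 Y79.7790
M3 S860
G1 X20.4610 Y85.5878 F926
G1 X20.4507 Y97.2232
G1 X30.5221 Y103.0498
G1 X40.6038 Y97.2410
G1 X40.6141 Y85.6056
G1 X30.5427 Y79.7790
M5
G0 X29.8185 Y103.9898
M3 S860
G1 X23.1032 Y100.3812 F926
G1 X24.5682 Y112.0008
G1 X28.4728 Y131.6509
G1 X29.0763 Y152.1338
G1 X20.6382 Y166.2517
M5
G0 X53.8644 Y105.1072
M3 S860
G1 X11.3124 Y24.3056 F926
G1 X55.6507 Y147.5353
G1 X53.8644 Y105.1072
M5
G0 X24.3536 Y171.8693
M3 S860
G1 X46.7545 Y176.8354 F926
G1 X44.8102 Y53.3638
G1 X17.0189 Y167.8013
G1 X40.4913 Y117.5610
G1 X57.9925 Y65.9553
G1 X24.3536 Y171.8693
M5
G0 X37.8515 Y71.8282
M3 S860
G1 X44.3903 Y67.2641 F926
G1 X44.8989 Y59.3061
G1 X38.9942 Y53.9468
G1 X31.1226 Y55.2218
G1 X27.2116 Y62.1711
G1 X30.2062 Y69.5616
G1 X37.8515 Y71.8282
M5
G0 X31.5103 Y67.5101
M3 S860
G1 X39.5501 Y64.0832 F926
G1 X41.8836 Y55.6608
G1 X36.7536 Y48.5850
G1 X28.0231 Y48.1842
G1 X22.2663 Y54.7601
G1 X23.8183 Y63.3609
G1 X31.5103 Y67.5101
M5
G0 X0.0000 Y0.0000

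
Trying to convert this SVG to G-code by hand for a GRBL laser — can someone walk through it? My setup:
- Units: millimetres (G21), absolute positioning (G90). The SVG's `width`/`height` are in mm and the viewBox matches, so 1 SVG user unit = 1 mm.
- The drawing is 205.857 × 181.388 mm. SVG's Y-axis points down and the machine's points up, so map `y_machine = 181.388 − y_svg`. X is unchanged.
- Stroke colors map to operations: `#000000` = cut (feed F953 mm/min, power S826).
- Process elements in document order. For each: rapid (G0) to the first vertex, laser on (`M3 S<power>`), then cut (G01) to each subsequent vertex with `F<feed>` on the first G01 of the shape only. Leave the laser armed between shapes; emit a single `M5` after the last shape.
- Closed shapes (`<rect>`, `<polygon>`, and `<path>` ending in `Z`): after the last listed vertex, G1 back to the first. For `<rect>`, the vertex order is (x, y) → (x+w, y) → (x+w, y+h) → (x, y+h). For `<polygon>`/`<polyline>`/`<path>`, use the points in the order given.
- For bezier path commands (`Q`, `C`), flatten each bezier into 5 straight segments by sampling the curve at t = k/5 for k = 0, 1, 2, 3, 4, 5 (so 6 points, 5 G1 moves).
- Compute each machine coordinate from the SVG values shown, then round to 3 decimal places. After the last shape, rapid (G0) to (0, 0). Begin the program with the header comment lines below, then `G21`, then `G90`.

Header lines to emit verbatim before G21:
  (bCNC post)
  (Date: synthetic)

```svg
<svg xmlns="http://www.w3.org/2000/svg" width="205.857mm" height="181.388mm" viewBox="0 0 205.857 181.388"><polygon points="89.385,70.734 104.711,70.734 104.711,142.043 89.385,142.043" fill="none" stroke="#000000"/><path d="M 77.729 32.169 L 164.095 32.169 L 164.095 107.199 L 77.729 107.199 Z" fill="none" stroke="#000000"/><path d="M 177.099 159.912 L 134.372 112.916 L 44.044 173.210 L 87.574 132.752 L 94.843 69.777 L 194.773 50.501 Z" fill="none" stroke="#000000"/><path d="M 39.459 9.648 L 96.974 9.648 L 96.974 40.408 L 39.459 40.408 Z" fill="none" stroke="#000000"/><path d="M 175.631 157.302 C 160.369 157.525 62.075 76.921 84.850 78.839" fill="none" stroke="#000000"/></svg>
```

viewBox `0 0 205.857 181.388` with mm width/height → 1 unit = 1 mm. Flip: y_m = 181.388 − y_svg.

**Shape 1** — `<polygon>` rectangle, stroke `#000000` → cut (S826, F953). Machine vertices: (89.385,110.654) → (104.711,110.654) → (104.711,39.345) → (89.385,39.345) → (89.385,110.654). Closed: final G1 returns to the first vertex.

**Shape 2** — `<path>` rectangle, stroke `#000000` → cut (S826, F953). Machine vertices: (77.729,149.219) → (164.095,149.219) → (164.095,74.189) → (77.729,74.189) → (77.729,149.219). Closed: final G1 returns to the first vertex.

**Shape 3** — `<path>` closed polygon, stroke `#000000` → cut (S826, F953). Machine vertices: (177.099,21.476) → (134.372,68.472) → (44.044,8.178) → (87.574,48.636) → (94.843,111.611) → (194.773,130.887) → (177.099,21.476). Closed: final G1 returns to the first vertex.

**Shape 4** — `<path>` rectangle, stroke `#000000` → cut (S826, F953). Machine vertices: (39.459,171.740) → (96.974,171.740) → (96.974,140.980) → (39.459,140.980) → (39.459,171.740). Closed: final G1 returns to the first vertex.

**Shape 5** — `<path>` cubic bezier, stroke `#000000` → cut (S826, F953). Control points (SVG): P0=(175.631,157.302), P1=(160.369,157.525), P2=(62.075,76.921), P3=(84.850,78.839); sampled at t=k/5. Machine vertices: (175.631,24.086) → (158.143,32.345) → (130.524,52.161) → (102.571,75.694) → (84.080,95.104) → (84.850,102.549). Open path.

(bCNC post)
(Date: synthetic)
G21
G90
G0 X89.385 Y110.654
M3 S826
G01 X104.711 Y110.654 F953
G01 X104.711 Y39.345
G01 X89.385 Y39.345
G01 X89.385 Y110.654
G0 X77.729 Y149.219
M3 S826
G01 X164.095 Y149.219 F953
G01 X164.095 Y74.189
G01 X77.729 Y74.189
G01 X77.729 Y149.219
G0 X177.099 Y21.476
M3 S826
G01 X134.372 Y68.472 F953
G01 X44.044 Y8.178
G01 X87.574 Y48.636
G01 X94.843 Y111.611
G01 X194.773 Y130.887
G01 X177.099 Y21.476
G0 X39.459 Y171.740
M3 S826
G01 X96.974 Y171.740 F953
G01 X96.974 Y140.980
G01 X39.459 Y140.980
G01 X39.459 Y171.740
G0 X175.631 Y24.086
M3 S826
G01 X158.143 Y32.345 F953
G01 X130.524 Y52.161
G01 X102.571 Y75.694
G01 X84.080 Y95.104
G01 X84.850 Y102.549
M5
G0 X0.000 Y0.000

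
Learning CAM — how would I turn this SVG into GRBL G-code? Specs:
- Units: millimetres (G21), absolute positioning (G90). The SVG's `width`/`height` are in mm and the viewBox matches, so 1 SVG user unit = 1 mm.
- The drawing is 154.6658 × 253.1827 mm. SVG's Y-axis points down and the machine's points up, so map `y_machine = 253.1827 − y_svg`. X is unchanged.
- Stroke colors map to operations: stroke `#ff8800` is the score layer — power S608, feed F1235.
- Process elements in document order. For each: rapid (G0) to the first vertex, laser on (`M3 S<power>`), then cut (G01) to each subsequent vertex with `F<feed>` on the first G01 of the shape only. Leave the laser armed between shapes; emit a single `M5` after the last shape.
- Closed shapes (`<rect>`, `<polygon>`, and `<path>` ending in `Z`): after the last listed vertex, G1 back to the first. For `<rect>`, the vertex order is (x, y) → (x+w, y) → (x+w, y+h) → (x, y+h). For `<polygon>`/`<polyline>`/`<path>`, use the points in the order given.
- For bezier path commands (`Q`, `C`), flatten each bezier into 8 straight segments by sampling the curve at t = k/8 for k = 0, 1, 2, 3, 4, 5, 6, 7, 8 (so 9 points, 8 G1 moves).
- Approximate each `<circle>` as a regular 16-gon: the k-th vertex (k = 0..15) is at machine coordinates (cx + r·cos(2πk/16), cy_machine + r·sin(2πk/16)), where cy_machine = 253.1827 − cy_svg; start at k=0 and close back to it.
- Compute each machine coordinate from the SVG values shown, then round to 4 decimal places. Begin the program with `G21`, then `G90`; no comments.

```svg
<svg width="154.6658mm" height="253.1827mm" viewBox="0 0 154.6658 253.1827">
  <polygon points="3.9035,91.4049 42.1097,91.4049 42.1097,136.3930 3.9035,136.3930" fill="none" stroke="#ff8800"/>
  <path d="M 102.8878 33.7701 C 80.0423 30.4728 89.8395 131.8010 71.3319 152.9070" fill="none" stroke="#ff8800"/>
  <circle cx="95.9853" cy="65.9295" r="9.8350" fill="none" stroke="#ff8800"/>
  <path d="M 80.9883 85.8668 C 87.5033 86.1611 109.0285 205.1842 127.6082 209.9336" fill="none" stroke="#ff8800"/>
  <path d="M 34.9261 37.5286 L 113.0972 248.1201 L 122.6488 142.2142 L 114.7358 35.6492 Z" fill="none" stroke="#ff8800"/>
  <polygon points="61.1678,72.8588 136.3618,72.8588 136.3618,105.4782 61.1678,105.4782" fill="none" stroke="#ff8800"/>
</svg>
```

G21
G90
G0 X3.9035 Y161.7778
M3 S608
G01 X42.1097 Y161.7778 F1235
G01 X42.1097 Y116.7897
G01 X3.9035 Y116.7897
G01 X3.9035 Y161.7778
G0 X102.8878 Y219.4126
M3 S608
G01 X95.7318 Y216.1058 F1235
G01 X90.9219 Y205.1565
G01 X87.7437 Y188.7310
G01 X85.4831 Y168.9954
G01 X83.4259 Y148.1159
G01 X80.8578 Y128.2586
G01 X77.0645 Y111.5898
G01 X71.3319 Y100.2757
G0 X105.8203 Y187.2532
M3 S608
G01 X105.0717 Y191.0169 F1235
G01 X102.9397 Y194.2076
G01 X99.7490 Y196.3396
G01 X95.9853 Y197.0882
G01 X92.2216 Y196.3396
G01 X89.0309 Y194.2076
G01 X86.8989 Y191.0169
G01 X86.1503 Y187.2532
G01 X86.8989 Y183.4895
G01 X89.0309 Y180.2988
G01 X92.2216 Y178.1668
G01 X95.9853 Y177.4182
G01 X99.7490 Y178.1668
G01 X102.9397 Y180.2988
G01 X105.0717 Y183.4895
G01 X105.8203 Y187.2532
G0 X80.9883 Y167.3159
M3 S608
G01 X84.1000 Y162.0952 F1235
G01 X88.4084 Y148.4742
G01 X93.7032 Y129.1833
G01 X99.7740 Y106.9532
G01 X106.4103 Y84.5142
G01 X113.4017 Y64.5968
G01 X120.5378 Y49.9316
G01 X127.6082 Y43.2491
G0 X34.9261 Y215.6541
M3 S608
G01 X113.0972 Y5.0626 F1235
G01 X122.6488 Y110.9685
G01 X114.7358 Y217.5335
G01 X34.9261 Y215.6541
G0 X61.1678 Y180.3239
M3 S608
G01 X136.3618 Y180.3239 F1235
G01 X136.3618 Y147.7045
G01 X61.1678 Y147.7045
G01 X61.1678 Y180.3239
M5

1 u = 1 mm; y_m = 253.1827 − y.

[1] `<polygon>` rectangle, #ff8800→score S608 F1235: (3.9035,161.7778) → (42.1097,161.7778) → (42.1097,116.7897) → (3.9035,116.7897) → (3.9035,161.7778) (closed)

[2] `<path>` cubic bezier, #ff8800→score S608 F1235: (102.8878,219.4126) → (95.7318,216.1058) → (90.9219,205.1565) → (87.7437,188.7310) → (85.4831,168.9954) → (83.4259,148.1159) → (80.8578,128.2586) → (77.0645,111.5898) → (71.3319,100.2757)

[3] `<circle>` circle, #ff8800→score S608 F1235: (105.8203,187.2532) → (105.0717,191.0169) → (102.9397,194.2076) → (99.7490,196.3396) → (95.9853,197.0882) → (92.2216,196.3396) → (89.0309,194.2076) → (86.8989,191.0169) → (86.1503,187.2532) → (86.8989,183.4895) → (89.0309,180.2988) → (92.2216,178.1668) → (95.9853,177.4182) → (99.7490,178.1668) → (102.9397,180.2988) → (105.0717,183.4895) → (105.8203,187.2532) (closed)

[4] `<path>` cubic bezier, #ff8800→score S608 F1235: (80.9883,167.3159) → (84.1000,162.0952) → (88.4084,148.4742) → (93.7032,129.1833) → (99.7740,106.9532) → (106.4103,84.5142) → (113.4017,64.5968) → (120.5378,49.9316) → (127.6082,43.2491)

[5] `<path>` closed polygon, #ff8800→score S608 F1235: (34.9261,215.6541) → (113.0972,5.0626) → (122.6488,110.9685) → (114.7358,217.5335) → (34.9261,215.6541) (closed)

[6] `<polygon>` rectangle, #ff8800→score S608 F1235: (61.1678,180.3239) → (136.3618,180.3239) → (136.3618,147.7045) → (61.1678,147.7045) → (61.1678,180.3239) (closed)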